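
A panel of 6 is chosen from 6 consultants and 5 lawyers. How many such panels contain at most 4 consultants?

431

Split by how many consultants are chosen (0 through 4).
Sum: C(6,0)·C(5,6) + C(6,1)·C(5,5) + C(6,2)·C(5,4) + C(6,3)·C(5,3) + C(6,4)·C(5,2) = 0 + 6 + 75 + 200 + 150 = 431.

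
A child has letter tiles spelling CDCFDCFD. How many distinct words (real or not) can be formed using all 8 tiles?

Letter multiplicities in CDCFDCFD: C×3, D×3, F×2.
So there are 8! / (3!·3!·2!) = 560 distinguishable arrangements.

560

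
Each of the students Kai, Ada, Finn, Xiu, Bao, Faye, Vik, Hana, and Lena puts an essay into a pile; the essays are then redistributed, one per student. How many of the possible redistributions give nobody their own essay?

Count assignments avoiding every fixed point. For any j of the 9 students fixed to their own essay, the other 9−j can be arranged in (9−j)! ways.
By inclusion–exclusion this is Σ_{j=0}^{9} (−1)^j C(9,j)·(9−j)!.
Computing: 362880 − 362880 + 181440 − 60480 + 15120 − 3024 + 504 − 72 + 9 − 1 = 133496.

133496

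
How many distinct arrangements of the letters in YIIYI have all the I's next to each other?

3

Treat the 3 copies of I as a single block. The multiset to arrange is then {III, Y, Y}, 3 items in all.
That gives (3)!/(2!) = 3 arrangements.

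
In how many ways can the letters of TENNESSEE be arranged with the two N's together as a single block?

Treat the 2 copies of N as a single block. The multiset to arrange is then {NN, E, E, E, E, S, S, T}, 8 items in all.
That gives (8)!/(4!·2!) = 840 arrangements.

840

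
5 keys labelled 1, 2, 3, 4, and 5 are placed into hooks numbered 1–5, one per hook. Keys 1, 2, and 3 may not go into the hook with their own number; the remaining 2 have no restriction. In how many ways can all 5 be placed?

64

Let Aᵢ (for i ∈ {1, 2, 3}) be the placements that put key i in its forbidden hook. Any j of these fix j positions, leaving (5−j)! ways to fill the rest, and there are C(3,j) ways to pick which j.
By inclusion–exclusion, the number of valid placements is Σ_{j=0}^{3} (−1)^j C(3,j)·(5−j)!.
Computing: 120 − 72 + 18 − 2 = 64.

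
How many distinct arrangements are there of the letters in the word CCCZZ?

Letter multiplicities in CCCZZ: C×3, Z×2.
Dividing 5! = 120 by 3!·2! = 12 for the repeated letters gives 10.

10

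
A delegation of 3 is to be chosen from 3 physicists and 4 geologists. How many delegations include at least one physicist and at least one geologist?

30

With no constraint there are C(7,3) = 35 possible selections.
Selections missing a whole group: no physicists → C(4,3) = 4; no geologists → C(3,3) = 1.
Both groups omitted at once is impossible, so 35 − 5 = 30.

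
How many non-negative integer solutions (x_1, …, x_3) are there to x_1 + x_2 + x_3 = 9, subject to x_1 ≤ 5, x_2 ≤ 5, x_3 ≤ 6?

29

Ignoring the caps, the number of non-negative solutions to x_1+…+x_3 = 9 is C(11,2) = 55.
Subtract solutions that violate a single cap (substitute x_i' = x_i − (cap_i+1)): x_1 ≥ 6 gives C(5,2) = 10; x_2 ≥ 6 gives C(5,2) = 10; x_3 ≥ 7 gives C(4,2) = 6. Together 26.
No two caps can be exceeded simultaneously, so the pair terms are all 0.
By inclusion–exclusion the count is 55 − 26 + 0 = 29.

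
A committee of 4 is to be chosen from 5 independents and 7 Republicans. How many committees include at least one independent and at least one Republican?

Total 4-person selections from all 12: C(12,4) = 495.
Selections missing a whole group: no independents → C(7,4) = 35; no Republicans → C(5,4) = 5.
Both groups omitted at once is impossible, so 495 − 40 = 455.

455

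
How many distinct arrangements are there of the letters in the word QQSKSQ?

60

Letter multiplicities in QQSKSQ: K×1, Q×3, S×2.
The number of distinct arrangements is 6!/(3!·2!) = 720/12 = 60.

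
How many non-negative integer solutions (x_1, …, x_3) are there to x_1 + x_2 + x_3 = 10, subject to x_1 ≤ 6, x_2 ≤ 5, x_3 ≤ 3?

Ignoring the caps, the number of non-negative solutions to x_1+…+x_3 = 10 is C(12,2) = 66.
Subtract solutions that violate a single cap (substitute x_i' = x_i − (cap_i+1)): x_1 ≥ 7 gives C(5,2) = 10; x_2 ≥ 6 gives C(6,2) = 15; x_3 ≥ 4 gives C(8,2) = 28. Together 53.
Add back pairs where two caps are both exceeded: 0 + 0 + 1 = 1.
By inclusion–exclusion the count is 66 − 53 + 1 = 14.

14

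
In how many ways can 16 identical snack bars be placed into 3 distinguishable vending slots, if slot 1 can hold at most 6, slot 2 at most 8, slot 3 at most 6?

Ignoring the caps, the number of non-negative solutions to x_1+…+x_3 = 16 is C(18,2) = 153.
Subtract solutions that violate a single cap (substitute x_i' = x_i − (cap_i+1)): x_1 ≥ 7 gives C(11,2) = 55; x_2 ≥ 9 gives C(9,2) = 36; x_3 ≥ 7 gives C(11,2) = 55. Together 146.
Add back pairs where two caps are both exceeded: 1 + 6 + 1 = 8.
By inclusion–exclusion the count is 153 − 146 + 8 = 15.

15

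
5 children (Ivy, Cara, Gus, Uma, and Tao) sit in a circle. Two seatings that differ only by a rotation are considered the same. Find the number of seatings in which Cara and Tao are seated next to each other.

Treat {Cara, Tao} as one unit (2 internal orders) and seat the resulting 4 units around the table: (3)! circular arrangements.
So 2 × (3)! = 2 × 6 = 12.

12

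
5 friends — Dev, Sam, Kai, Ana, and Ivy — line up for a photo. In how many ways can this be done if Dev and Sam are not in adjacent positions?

Of the 5! = 120 arrangements, those with Dev and Sam adjacent number 2 × 4! = 48 (treat the pair as a block with 2 internal orders).
Complementary counting: 120 − 48 = 72.

72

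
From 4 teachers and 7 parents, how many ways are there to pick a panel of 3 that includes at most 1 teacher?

Split by how many teachers are chosen (0 through 1).
Sum: C(4,0)·C(7,3) + C(4,1)·C(7,2) = 35 + 84 = 119.

119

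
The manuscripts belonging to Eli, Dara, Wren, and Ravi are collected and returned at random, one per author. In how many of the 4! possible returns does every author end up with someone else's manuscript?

9

Let Aᵢ be the assignments in which author i gets their own manuscript. We want the size of the complement of A₁∪…∪A_4.
By inclusion–exclusion this is Σ_{j=0}^{4} (−1)^j C(4,j)·(4−j)!.
Computing: 24 − 24 + 12 − 4 + 1 = 9.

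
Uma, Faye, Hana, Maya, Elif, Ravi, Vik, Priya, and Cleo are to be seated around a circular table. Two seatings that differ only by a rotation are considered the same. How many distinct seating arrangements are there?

Seat Uma anywhere (absorbing the rotational symmetry), then permute the other 8: (8)! = 40320.

40320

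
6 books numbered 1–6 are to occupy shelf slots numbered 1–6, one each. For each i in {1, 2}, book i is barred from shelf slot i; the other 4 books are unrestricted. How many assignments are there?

Let Aᵢ (for i ∈ {1, 2}) be the placements that put book i in its forbidden shelf slot. Any j of these fix j positions, leaving (6−j)! ways to fill the rest, and there are C(2,j) ways to pick which j.
By inclusion–exclusion, the number of valid placements is Σ_{j=0}^{2} (−1)^j C(2,j)·(6−j)!.
Computing: 720 − 240 + 24 = 504.

504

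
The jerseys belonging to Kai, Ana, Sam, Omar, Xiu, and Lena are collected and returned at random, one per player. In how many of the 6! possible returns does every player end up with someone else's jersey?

This is the derangement count D_6: permutations of 6 items with no fixed point.
By inclusion–exclusion this is Σ_{j=0}^{6} (−1)^j C(6,j)·(6−j)!.
Computing: 720 − 720 + 360 − 120 + 30 − 6 + 1 = 265.

265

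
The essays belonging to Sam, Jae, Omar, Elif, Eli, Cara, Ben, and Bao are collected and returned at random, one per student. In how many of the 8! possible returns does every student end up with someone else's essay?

Let Aᵢ be the assignments in which student i gets their own essay. We want the size of the complement of A₁∪…∪A_8.
By inclusion–exclusion this is Σ_{j=0}^{8} (−1)^j C(8,j)·(8−j)!.
Computing: 40320 − 40320 + 20160 − 6720 + 1680 − 336 + 56 − 8 + 1 = 14833.

14833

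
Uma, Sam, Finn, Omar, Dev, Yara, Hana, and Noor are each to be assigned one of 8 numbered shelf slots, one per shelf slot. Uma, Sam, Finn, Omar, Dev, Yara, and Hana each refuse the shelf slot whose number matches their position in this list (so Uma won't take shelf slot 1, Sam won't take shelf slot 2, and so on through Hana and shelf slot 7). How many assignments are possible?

Let Aᵢ (for 1 ≤ i ≤ 7) be the placements that put person i in their forbidden shelf slot. Any j of these fix j positions, leaving (8−j)! ways to fill the rest, and there are C(7,j) ways to pick which j.
By inclusion–exclusion, the number of valid placements is Σ_{j=0}^{7} (−1)^j C(7,j)·(8−j)!.
Computing: 40320 − 35280 + 15120 − 4200 + 840 − 126 + 14 − 1 = 16687.

16687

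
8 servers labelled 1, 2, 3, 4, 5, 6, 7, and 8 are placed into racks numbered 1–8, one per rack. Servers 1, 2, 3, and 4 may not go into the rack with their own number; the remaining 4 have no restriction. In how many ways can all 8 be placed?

Let Aᵢ (for 1 ≤ i ≤ 4) be the placements that put server i in its forbidden rack. Any j of these fix j positions, leaving (8−j)! ways to fill the rest, and there are C(4,j) ways to pick which j.
By inclusion–exclusion, the number of valid placements is Σ_{j=0}^{4} (−1)^j C(4,j)·(8−j)!.
Computing: 40320 − 20160 + 4320 − 480 + 24 = 24024.

24024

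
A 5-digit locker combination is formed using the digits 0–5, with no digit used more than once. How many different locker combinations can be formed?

720

This is a permutation of 5 out of 6: P(6,5) = 6!/1!.
That product is 6 × 5 × 4 × 3 × 2 = 720.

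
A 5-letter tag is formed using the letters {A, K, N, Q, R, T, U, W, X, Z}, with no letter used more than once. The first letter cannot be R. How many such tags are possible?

27216

The first letter has 10−1 = 9 choices (anything except R).
The remaining 4 letters are filled from the other 9 symbols without repetition: 9 × 8 × 7 × 6 = 3024.
Total: 9 × 3024 = 27216.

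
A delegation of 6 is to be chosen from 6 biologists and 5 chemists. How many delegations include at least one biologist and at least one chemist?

Unrestricted: C(11,6) = 462 ways to pick any 6 of the 11.
Subtract selections that omit an entire group: no biologists → C(5,6) = 0; no chemists → C(6,6) = 1.
Both groups omitted at once is impossible, so 462 − 1 = 461.

461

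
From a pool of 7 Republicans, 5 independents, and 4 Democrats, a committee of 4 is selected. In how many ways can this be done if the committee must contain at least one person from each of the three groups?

910

Unrestricted: C(16,4) = 1820 ways to pick any 4 of the 16.
Subtract selections that omit an entire group: no Republicans → C(9,4) = 126; no independents → C(11,4) = 330; no Democrats → C(12,4) = 495.
Add back selections omitting two groups (i.e. drawn from a single group): C(7,4) + C(5,4) + C(4,4) = 41.
By inclusion–exclusion: 1820 − 951 + 41 = 910.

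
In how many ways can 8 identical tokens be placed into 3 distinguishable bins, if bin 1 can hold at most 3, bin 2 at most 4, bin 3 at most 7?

19

Without the upper bounds there are C(10,2) = 45 ways to split 8 among 3 bins.
Subtract solutions that violate a single cap (substitute x_i' = x_i − (cap_i+1)): x_1 ≥ 4 gives C(6,2) = 15; x_2 ≥ 5 gives C(5,2) = 10; x_3 ≥ 8 gives C(2,2) = 1. Together 26.
No two caps can be exceeded simultaneously, so the pair terms are all 0.
By inclusion–exclusion the count is 45 − 26 + 0 = 19.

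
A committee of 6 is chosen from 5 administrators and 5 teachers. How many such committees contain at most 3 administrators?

Split by how many administrators are chosen (0 through 3).
Sum: C(5,0)·C(5,6) + C(5,1)·C(5,5) + C(5,2)·C(5,4) + C(5,3)·C(5,3) = 0 + 5 + 50 + 100 = 155.

155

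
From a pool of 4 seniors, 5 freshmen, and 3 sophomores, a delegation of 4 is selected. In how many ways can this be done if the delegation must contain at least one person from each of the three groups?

With no constraint there are C(12,4) = 495 possible selections.
Selections missing a whole group: no seniors → C(8,4) = 70; no freshmen → C(7,4) = 35; no sophomores → C(9,4) = 126.
Add back selections omitting two groups (i.e. drawn from a single group): C(4,4) + C(5,4) + C(3,4) = 6.
By inclusion–exclusion: 495 − 231 + 6 = 270.

270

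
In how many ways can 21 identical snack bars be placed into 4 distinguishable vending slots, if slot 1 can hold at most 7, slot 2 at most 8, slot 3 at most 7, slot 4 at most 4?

Ignoring the caps, the number of non-negative solutions to x_1+…+x_4 = 21 is C(24,3) = 2024.
Subtract solutions that violate a single cap (substitute x_i' = x_i − (cap_i+1)): x_1 ≥ 8 gives C(16,3) = 560; x_2 ≥ 9 gives C(15,3) = 455; x_3 ≥ 8 gives C(16,3) = 560; x_4 ≥ 5 gives C(19,3) = 969. Together 2544.
Add back pairs where two caps are both exceeded: 35 + 56 + 165 + 35 + 120 + 165 = 576.
Subtract triples: 0 + 0 + 1 + 0 = 1.
By inclusion–exclusion the count is 2024 − 2544 + 576 − 1 = 55.

55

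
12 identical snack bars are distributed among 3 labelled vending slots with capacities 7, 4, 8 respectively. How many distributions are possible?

30

Ignoring the caps, the number of non-negative solutions to x_1+…+x_3 = 12 is C(14,2) = 91.
Subtract solutions that violate a single cap (substitute x_i' = x_i − (cap_i+1)): x_1 ≥ 8 gives C(6,2) = 15; x_2 ≥ 5 gives C(9,2) = 36; x_3 ≥ 9 gives C(5,2) = 10. Together 61.
No two caps can be exceeded simultaneously, so the pair terms are all 0.
By inclusion–exclusion the count is 91 − 61 + 0 = 30.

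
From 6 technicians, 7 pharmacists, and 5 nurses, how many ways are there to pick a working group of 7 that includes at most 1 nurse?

10296

Split by how many nurses are chosen (0 through 1).
Sum: C(5,0)·C(13,7) + C(5,1)·C(13,6) = 1716 + 8580 = 10296.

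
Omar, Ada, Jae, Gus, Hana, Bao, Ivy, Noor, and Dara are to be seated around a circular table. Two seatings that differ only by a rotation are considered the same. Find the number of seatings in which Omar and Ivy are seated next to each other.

Glue Omar and Ivy into a block (2 internal orders). Seating 8 units around a circle gives (7)! arrangements.
So 2 × (7)! = 2 × 5040 = 10080.

10080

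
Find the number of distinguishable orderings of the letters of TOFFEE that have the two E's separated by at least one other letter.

There are 6!/(2!·2!) = 180 arrangements of TOFFEE in total.
Arrangements with the E's together: treat EE as one letter, giving (5)!/(2!) = 60.
Subtracting, 180 − 60 = 120 arrangements keep the E's apart.

120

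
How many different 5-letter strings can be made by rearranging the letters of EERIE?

The 5 letters of EERIE have repeats: E appearing 3 times.
The number of distinct arrangements is 5!/(3!) = 120/6 = 20.

20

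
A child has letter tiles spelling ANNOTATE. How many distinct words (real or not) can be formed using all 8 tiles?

5040

ANNOTATE has 8 letters with A appearing twice, N appearing twice, and T appearing twice.
So there are 8! / (2!·2!·2!) = 5040 distinguishable arrangements.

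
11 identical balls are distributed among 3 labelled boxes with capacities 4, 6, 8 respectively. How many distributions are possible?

Without the upper bounds there are C(13,2) = 78 ways to split 11 among 3 boxes.
Subtract solutions that violate a single cap (substitute x_i' = x_i − (cap_i+1)): x_1 ≥ 5 gives C(8,2) = 28; x_2 ≥ 7 gives C(6,2) = 15; x_3 ≥ 9 gives C(4,2) = 6. Together 49.
No two caps can be exceeded simultaneously, so the pair terms are all 0.
By inclusion–exclusion the count is 78 − 49 + 0 = 29.

29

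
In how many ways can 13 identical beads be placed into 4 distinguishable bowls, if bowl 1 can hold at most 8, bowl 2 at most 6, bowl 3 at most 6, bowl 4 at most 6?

273

Ignoring the caps, the number of non-negative solutions to x_1+…+x_4 = 13 is C(16,3) = 560.
Subtract solutions that violate a single cap (substitute x_i' = x_i − (cap_i+1)): x_1 ≥ 9 gives C(7,3) = 35; x_2 ≥ 7 gives C(9,3) = 84; x_3 ≥ 7 gives C(9,3) = 84; x_4 ≥ 7 gives C(9,3) = 84. Together 287.
No two caps can be exceeded simultaneously, so the pair terms are all 0.
By inclusion–exclusion the count is 560 − 287 + 0 = 273.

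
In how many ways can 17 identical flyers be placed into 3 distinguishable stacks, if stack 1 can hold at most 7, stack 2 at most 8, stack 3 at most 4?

6

Without the upper bounds there are C(19,2) = 171 ways to split 17 among 3 stacks.
Subtract solutions that violate a single cap (substitute x_i' = x_i − (cap_i+1)): x_1 ≥ 8 gives C(11,2) = 55; x_2 ≥ 9 gives C(10,2) = 45; x_3 ≥ 5 gives C(14,2) = 91. Together 191.
Add back pairs where two caps are both exceeded: 1 + 15 + 10 = 26.
By inclusion–exclusion the count is 171 − 191 + 26 = 6.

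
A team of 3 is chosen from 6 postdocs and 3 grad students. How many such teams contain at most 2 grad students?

83

Split by how many grad students are chosen (0 through 2).
Sum: C(3,0)·C(6,3) + C(3,1)·C(6,2) + C(3,2)·C(6,1) = 20 + 45 + 18 = 83.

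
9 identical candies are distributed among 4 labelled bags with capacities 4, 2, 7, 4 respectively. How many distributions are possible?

By stars and bars, unrestricted non-negative solutions to x_1+…+x_4 = 9 number C(9+3,3) = 220.
Subtract solutions that violate a single cap (substitute x_i' = x_i − (cap_i+1)): x_1 ≥ 5 gives C(7,3) = 35; x_2 ≥ 3 gives C(9,3) = 84; x_3 ≥ 8 gives C(4,3) = 4; x_4 ≥ 5 gives C(7,3) = 35. Together 158.
Add back pairs where two caps are both exceeded: 4 + 0 + 0 + 0 + 4 + 0 = 8.
By inclusion–exclusion the count is 220 − 158 + 8 = 70.

70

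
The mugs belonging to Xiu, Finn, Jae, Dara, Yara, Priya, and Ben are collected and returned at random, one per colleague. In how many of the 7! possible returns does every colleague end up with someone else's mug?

Count assignments avoiding every fixed point. For any j of the 7 colleagues fixed to their own mug, the other 7−j can be arranged in (7−j)! ways.
By inclusion–exclusion this is Σ_{j=0}^{7} (−1)^j C(7,j)·(7−j)!.
Computing: 5040 − 5040 + 2520 − 840 + 210 − 42 + 7 − 1 = 1854.

1854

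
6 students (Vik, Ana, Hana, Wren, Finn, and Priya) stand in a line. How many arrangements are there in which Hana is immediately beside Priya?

Glue Hana and Priya into one block (2 internal orders), leaving 5 units to arrange in a row.
That gives 2 × 5! = 2 × 120 = 240.

240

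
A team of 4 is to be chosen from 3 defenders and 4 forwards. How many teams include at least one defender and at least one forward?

With no constraint there are C(7,4) = 35 possible selections.
Selections missing a whole group: no defenders → C(4,4) = 1; no forwards → C(3,4) = 0.
Both groups omitted at once is impossible, so 35 − 1 = 34.

34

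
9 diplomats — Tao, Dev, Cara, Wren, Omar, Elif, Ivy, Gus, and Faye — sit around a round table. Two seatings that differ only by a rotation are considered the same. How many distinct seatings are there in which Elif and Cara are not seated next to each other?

All circular seatings of 9 people number (8)! = 40320.
Those with Elif next to Cara: fuse the pair into one unit and seat 8 units around a circle — 2·(7)! = 10080.
Subtracting, 40320 − 10080 = 30240.

30240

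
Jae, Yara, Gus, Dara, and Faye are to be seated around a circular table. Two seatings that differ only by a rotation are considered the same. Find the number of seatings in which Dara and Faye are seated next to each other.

12

Treat {Dara, Faye} as one unit (2 internal orders) and seat the resulting 4 units around the table: (3)! circular arrangements.
So 2 × (3)! = 2 × 6 = 12.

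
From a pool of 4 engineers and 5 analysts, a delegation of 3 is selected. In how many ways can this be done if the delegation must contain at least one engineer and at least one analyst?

70

With no constraint there are C(9,3) = 84 possible selections.
Subtract selections that omit an entire group: no engineers → C(5,3) = 10; no analysts → C(4,3) = 4.
Both groups omitted at once is impossible, so 84 − 14 = 70.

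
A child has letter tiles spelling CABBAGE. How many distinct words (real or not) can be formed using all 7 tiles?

1260

The 7 letters of CABBAGE have repeats: A appearing twice and B appearing twice.
So there are 7! / (2!·2!) = 1260 distinguishable arrangements.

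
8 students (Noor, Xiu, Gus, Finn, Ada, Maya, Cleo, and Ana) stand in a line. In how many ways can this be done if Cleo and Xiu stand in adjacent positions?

10080

Place the 6 others and the Cleo-Xiu pair as 7 objects in a line; the pair has 2 internal arrangements.
So the count is 2·(7)! = 10080.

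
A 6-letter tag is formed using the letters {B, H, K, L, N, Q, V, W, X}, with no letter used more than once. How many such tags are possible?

This is a permutation of 6 out of 9: P(9,6) = 9!/3!.
9 × 8 × 7 × 6 × 5 × 4 = 60480.

60480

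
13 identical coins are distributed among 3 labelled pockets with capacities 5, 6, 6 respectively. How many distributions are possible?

Ignoring the caps, the number of non-negative solutions to x_1+…+x_3 = 13 is C(15,2) = 105.
Subtract solutions that violate a single cap (substitute x_i' = x_i − (cap_i+1)): x_1 ≥ 6 gives C(9,2) = 36; x_2 ≥ 7 gives C(8,2) = 28; x_3 ≥ 7 gives C(8,2) = 28. Together 92.
Add back pairs where two caps are both exceeded: 1 + 1 + 0 = 2.
By inclusion–exclusion the count is 105 − 92 + 2 = 15.

15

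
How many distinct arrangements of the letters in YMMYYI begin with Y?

With the first slot taken by Y, it remains to arrange the other 5 letters (MMYYI).
Those 5 letters have M appearing twice and Y appearing twice, giving (5)!/(2!·2!) = 30.

30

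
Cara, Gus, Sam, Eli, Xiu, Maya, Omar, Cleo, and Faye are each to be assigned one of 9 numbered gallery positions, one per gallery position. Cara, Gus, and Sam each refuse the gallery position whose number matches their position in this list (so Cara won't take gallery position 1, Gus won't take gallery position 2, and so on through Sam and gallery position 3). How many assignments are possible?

256320

Let Aᵢ (for i ∈ {1, 2, 3}) be the placements that put person i in their forbidden gallery position. Any j of these fix j positions, leaving (9−j)! ways to fill the rest, and there are C(3,j) ways to pick which j.
By inclusion–exclusion, the number of valid placements is Σ_{j=0}^{3} (−1)^j C(3,j)·(9−j)!.
Computing: 362880 − 120960 + 15120 − 720 = 256320.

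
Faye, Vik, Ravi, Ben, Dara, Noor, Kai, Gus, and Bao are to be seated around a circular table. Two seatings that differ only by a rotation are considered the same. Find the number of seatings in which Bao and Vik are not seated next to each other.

30240

Without the restriction there are (8)! = 40320 seatings.
Those with Bao next to Vik: fuse the pair into one unit and seat 8 units around a circle — 2·(7)! = 10080.
Subtracting, 40320 − 10080 = 30240.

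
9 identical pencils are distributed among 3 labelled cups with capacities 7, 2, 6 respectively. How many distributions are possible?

By stars and bars, unrestricted non-negative solutions to x_1+…+x_3 = 9 number C(9+2,2) = 55.
Subtract solutions that violate a single cap (substitute x_i' = x_i − (cap_i+1)): x_1 ≥ 8 gives C(3,2) = 3; x_2 ≥ 3 gives C(8,2) = 28; x_3 ≥ 7 gives C(4,2) = 6. Together 37.
No two caps can be exceeded simultaneously, so the pair terms are all 0.
By inclusion–exclusion the count is 55 − 37 + 0 = 18.

18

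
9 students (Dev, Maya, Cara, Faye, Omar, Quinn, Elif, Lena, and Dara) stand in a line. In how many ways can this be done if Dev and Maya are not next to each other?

282240

There are 9! = 362880 arrangements in all. If Dev and Maya are adjacent, merging them into one block gives 2·(8)! = 80640 arrangements.
Complementary counting: 362880 − 80640 = 282240.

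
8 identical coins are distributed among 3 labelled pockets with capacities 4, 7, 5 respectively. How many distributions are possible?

28

Without the upper bounds there are C(10,2) = 45 ways to split 8 among 3 pockets.
Subtract solutions that violate a single cap (substitute x_i' = x_i − (cap_i+1)): x_1 ≥ 5 gives C(5,2) = 10; x_2 ≥ 8 gives C(2,2) = 1; x_3 ≥ 6 gives C(4,2) = 6. Together 17.
No two caps can be exceeded simultaneously, so the pair terms are all 0.
By inclusion–exclusion the count is 45 − 17 + 0 = 28.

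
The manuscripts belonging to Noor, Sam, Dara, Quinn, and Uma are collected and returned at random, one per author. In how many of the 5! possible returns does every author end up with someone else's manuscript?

44

This is the derangement count D_5: permutations of 5 items with no fixed point.
By inclusion–exclusion this is Σ_{j=0}^{5} (−1)^j C(5,j)·(5−j)!.
Computing: 120 − 120 + 60 − 20 + 5 − 1 = 44.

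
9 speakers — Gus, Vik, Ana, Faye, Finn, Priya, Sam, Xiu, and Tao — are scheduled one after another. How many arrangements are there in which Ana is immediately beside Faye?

Glue Ana and Faye into one block (2 internal orders), leaving 8 units to arrange in a row.
That gives 2 × 8! = 2 × 40320 = 80640.

80640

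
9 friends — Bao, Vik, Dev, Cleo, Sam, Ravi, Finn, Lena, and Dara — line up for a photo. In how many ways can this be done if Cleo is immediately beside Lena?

Glue Cleo and Lena into one block (2 internal orders), leaving 8 units to arrange in a row.
That gives 2 × 8! = 2 × 40320 = 80640.

80640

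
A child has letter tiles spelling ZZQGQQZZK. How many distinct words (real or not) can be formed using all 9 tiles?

2520

ZZQGQQZZK has 9 letters with Q appearing 3 times and Z appearing 4 times.
Dividing 9! = 362880 by 4!·3! = 144 for the repeated letters gives 2520.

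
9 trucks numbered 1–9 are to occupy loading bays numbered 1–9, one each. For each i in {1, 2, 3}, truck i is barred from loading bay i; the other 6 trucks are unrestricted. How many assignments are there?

Let Aᵢ (for i ∈ {1, 2, 3}) be the placements that put truck i in its forbidden loading bay. Any j of these fix j positions, leaving (9−j)! ways to fill the rest, and there are C(3,j) ways to pick which j.
By inclusion–exclusion, the number of valid placements is Σ_{j=0}^{3} (−1)^j C(3,j)·(9−j)!.
Computing: 362880 − 120960 + 15120 − 720 = 256320.

256320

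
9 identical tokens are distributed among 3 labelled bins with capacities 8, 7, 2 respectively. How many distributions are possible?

23

By stars and bars, unrestricted non-negative solutions to x_1+…+x_3 = 9 number C(9+2,2) = 55.
Subtract solutions that violate a single cap (substitute x_i' = x_i − (cap_i+1)): x_1 ≥ 9 gives C(2,2) = 1; x_2 ≥ 8 gives C(3,2) = 3; x_3 ≥ 3 gives C(8,2) = 28. Together 32.
No two caps can be exceeded simultaneously, so the pair terms are all 0.
By inclusion–exclusion the count is 55 − 32 + 0 = 23.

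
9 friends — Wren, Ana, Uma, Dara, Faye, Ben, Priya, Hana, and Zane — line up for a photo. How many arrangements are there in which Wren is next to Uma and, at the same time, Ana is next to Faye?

Treat {Wren,Uma} as one block (2 orders) and {Ana,Faye} as another (2 orders).
That leaves 7 units to arrange: 2 × 2 × 7! = 4 × 5040 = 20160.

20160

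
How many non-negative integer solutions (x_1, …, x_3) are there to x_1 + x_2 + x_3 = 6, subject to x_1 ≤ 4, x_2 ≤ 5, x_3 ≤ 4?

21

Without the upper bounds there are C(8,2) = 28 ways to split 6 among 3 variables.
Subtract solutions that violate a single cap (substitute x_i' = x_i − (cap_i+1)): x_1 ≥ 5 gives C(3,2) = 3; x_2 ≥ 6 gives C(2,2) = 1; x_3 ≥ 5 gives C(3,2) = 3. Together 7.
No two caps can be exceeded simultaneously, so the pair terms are all 0.
By inclusion–exclusion the count is 28 − 7 + 0 = 21.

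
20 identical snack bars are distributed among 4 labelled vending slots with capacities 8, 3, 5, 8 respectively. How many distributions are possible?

Ignoring the caps, the number of non-negative solutions to x_1+…+x_4 = 20 is C(23,3) = 1771.
Subtract solutions that violate a single cap (substitute x_i' = x_i − (cap_i+1)): x_1 ≥ 9 gives C(14,3) = 364; x_2 ≥ 4 gives C(19,3) = 969; x_3 ≥ 6 gives C(17,3) = 680; x_4 ≥ 9 gives C(14,3) = 364. Together 2377.
Add back pairs where two caps are both exceeded: 120 + 56 + 10 + 286 + 120 + 56 = 648.
Subtract triples: 4 + 0 + 0 + 4 = 8.
By inclusion–exclusion the count is 1771 − 2377 + 648 − 8 = 34.

34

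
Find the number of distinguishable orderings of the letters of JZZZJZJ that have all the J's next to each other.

Treat the 3 copies of J as a single block. The multiset to arrange is then {JJJ, Z, Z, Z, Z}, 5 items in all.
That gives (5)!/(4!) = 5 arrangements.

5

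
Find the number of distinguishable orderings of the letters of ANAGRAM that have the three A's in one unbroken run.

120

Treat the 3 copies of A as a single block. The multiset to arrange is then {AAA, G, M, N, R}, 5 items in all.
All 5 items are distinct, so there are (5)! = 120 arrangements.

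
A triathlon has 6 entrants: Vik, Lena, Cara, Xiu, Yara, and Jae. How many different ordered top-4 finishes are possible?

360

This is an ordered selection of 4 from 6: P(6,4).
That gives 6 × 5 × 4 × 3 = 360.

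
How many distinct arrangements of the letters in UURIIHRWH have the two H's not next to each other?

There are 9!/(2!·2!·2!·2!) = 22680 arrangements of UURIIHRWH in total.
Arrangements with the H's together: treat HH as one letter, giving (8)!/(2!·2!·2!) = 5040.
Subtracting, 22680 − 5040 = 17640 arrangements keep the H's apart.

17640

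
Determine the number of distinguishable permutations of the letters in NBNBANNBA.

NBNBANNBA has 9 letters with A appearing twice, B appearing 3 times, and N appearing 4 times.
The number of distinct arrangements is 9!/(4!·3!·2!) = 362880/288 = 1260.

1260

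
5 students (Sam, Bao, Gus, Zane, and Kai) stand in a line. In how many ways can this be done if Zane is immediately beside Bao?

48

Glue Zane and Bao into one block (2 internal orders), leaving 4 units to arrange in a row.
So the count is 2·(4)! = 48.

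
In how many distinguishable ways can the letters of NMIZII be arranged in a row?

120

NMIZII has 6 letters with I appearing 3 times.
The number of distinct arrangements is 6!/(3!) = 720/6 = 120.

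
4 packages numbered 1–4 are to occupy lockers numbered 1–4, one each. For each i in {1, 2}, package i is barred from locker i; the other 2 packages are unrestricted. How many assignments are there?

Let Aᵢ (for i ∈ {1, 2}) be the placements that put package i in its forbidden locker. Any j of these fix j positions, leaving (4−j)! ways to fill the rest, and there are C(2,j) ways to pick which j.
By inclusion–exclusion, the number of valid placements is Σ_{j=0}^{2} (−1)^j C(2,j)·(4−j)!.
Computing: 24 − 12 + 2 = 14.

14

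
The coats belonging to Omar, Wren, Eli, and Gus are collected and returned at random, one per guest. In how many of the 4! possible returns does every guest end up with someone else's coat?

This is the derangement count D_4: permutations of 4 items with no fixed point.
By inclusion–exclusion this is Σ_{j=0}^{4} (−1)^j C(4,j)·(4−j)!.
Computing: 24 − 24 + 12 − 4 + 1 = 9.

9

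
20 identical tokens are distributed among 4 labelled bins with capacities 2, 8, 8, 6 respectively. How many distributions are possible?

31

By stars and bars, unrestricted non-negative solutions to x_1+…+x_4 = 20 number C(20+3,3) = 1771.
Subtract solutions that violate a single cap (substitute x_i' = x_i − (cap_i+1)): x_1 ≥ 3 gives C(20,3) = 1140; x_2 ≥ 9 gives C(14,3) = 364; x_3 ≥ 9 gives C(14,3) = 364; x_4 ≥ 7 gives C(16,3) = 560. Together 2428.
Add back pairs where two caps are both exceeded: 165 + 165 + 286 + 10 + 35 + 35 = 696.
Subtract triples: 0 + 4 + 4 + 0 = 8.
By inclusion–exclusion the count is 1771 − 2428 + 696 − 8 = 31.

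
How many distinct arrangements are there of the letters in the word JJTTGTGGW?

The 9 letters of JJTTGTGGW have repeats: G appearing 3 times, J appearing twice, and T appearing 3 times.
The number of distinct arrangements is 9!/(3!·3!·2!) = 362880/72 = 5040.

5040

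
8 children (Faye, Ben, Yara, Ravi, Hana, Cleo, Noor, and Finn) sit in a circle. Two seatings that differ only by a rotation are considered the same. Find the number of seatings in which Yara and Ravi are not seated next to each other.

3600

All circular seatings of 8 people number (7)! = 5040.
Those with Yara next to Ravi: fuse the pair into one unit and seat 7 units around a circle — 2·(6)! = 1440.
Subtracting, 5040 − 1440 = 3600.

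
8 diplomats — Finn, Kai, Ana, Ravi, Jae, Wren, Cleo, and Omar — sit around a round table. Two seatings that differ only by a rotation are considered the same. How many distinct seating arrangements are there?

5040

Around a circle, 8 distinct people have 8!/8 = (7)! = 5040 rotationally distinct seatings.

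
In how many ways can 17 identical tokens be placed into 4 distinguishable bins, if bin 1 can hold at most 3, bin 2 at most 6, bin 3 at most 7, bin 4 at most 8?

By stars and bars, unrestricted non-negative solutions to x_1+…+x_4 = 17 number C(17+3,3) = 1140.
Subtract solutions that violate a single cap (substitute x_i' = x_i − (cap_i+1)): x_1 ≥ 4 gives C(16,3) = 560; x_2 ≥ 7 gives C(13,3) = 286; x_3 ≥ 8 gives C(12,3) = 220; x_4 ≥ 9 gives C(11,3) = 165. Together 1231.
Add back pairs where two caps are both exceeded: 84 + 56 + 35 + 10 + 4 + 1 = 190.
By inclusion–exclusion the count is 1140 − 1231 + 190 = 99.

99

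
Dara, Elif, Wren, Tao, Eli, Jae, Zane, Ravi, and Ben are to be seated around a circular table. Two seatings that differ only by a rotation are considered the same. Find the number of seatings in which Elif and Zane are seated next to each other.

10080

Glue Elif and Zane into a block (2 internal orders). Seating 8 units around a circle gives (7)! arrangements.
So 2 × (7)! = 2 × 5040 = 10080.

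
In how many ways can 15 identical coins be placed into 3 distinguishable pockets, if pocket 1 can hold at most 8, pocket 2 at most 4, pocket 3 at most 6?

Ignoring the caps, the number of non-negative solutions to x_1+…+x_3 = 15 is C(17,2) = 136.
Subtract solutions that violate a single cap (substitute x_i' = x_i − (cap_i+1)): x_1 ≥ 9 gives C(8,2) = 28; x_2 ≥ 5 gives C(12,2) = 66; x_3 ≥ 7 gives C(10,2) = 45. Together 139.
Add back pairs where two caps are both exceeded: 3 + 0 + 10 = 13.
By inclusion–exclusion the count is 136 − 139 + 13 = 10.

10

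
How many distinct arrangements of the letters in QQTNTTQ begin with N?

With the first slot taken by N, it remains to arrange the other 6 letters (QQTTTQ).
Those 6 letters have Q appearing 3 times and T appearing 3 times, giving (6)!/(3!·3!) = 20.

20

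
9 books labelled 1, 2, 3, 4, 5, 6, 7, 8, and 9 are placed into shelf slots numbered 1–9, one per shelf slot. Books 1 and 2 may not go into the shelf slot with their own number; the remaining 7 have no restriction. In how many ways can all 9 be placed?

Let Aᵢ (for i ∈ {1, 2}) be the placements that put book i in its forbidden shelf slot. Any j of these fix j positions, leaving (9−j)! ways to fill the rest, and there are C(2,j) ways to pick which j.
By inclusion–exclusion, the number of valid placements is Σ_{j=0}^{2} (−1)^j C(2,j)·(9−j)!.
Computing: 362880 − 80640 + 5040 = 287280.

287280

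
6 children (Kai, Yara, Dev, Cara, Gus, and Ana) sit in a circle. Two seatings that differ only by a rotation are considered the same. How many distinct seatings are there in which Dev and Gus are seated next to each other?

Treat {Dev, Gus} as one unit (2 internal orders) and seat the resulting 5 units around the table: (4)! circular arrangements.
So 2 × (4)! = 2 × 24 = 48.

48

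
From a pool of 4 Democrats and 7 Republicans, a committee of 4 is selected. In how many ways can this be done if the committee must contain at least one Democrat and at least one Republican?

With no constraint there are C(11,4) = 330 possible selections.
Selections missing a whole group: no Democrats → C(7,4) = 35; no Republicans → C(4,4) = 1.
Both groups omitted at once is impossible, so 330 − 36 = 294.

294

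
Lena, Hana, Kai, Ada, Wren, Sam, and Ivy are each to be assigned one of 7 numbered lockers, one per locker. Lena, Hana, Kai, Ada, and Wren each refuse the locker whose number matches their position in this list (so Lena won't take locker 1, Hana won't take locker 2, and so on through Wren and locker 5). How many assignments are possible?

2428

Let Aᵢ (for 1 ≤ i ≤ 5) be the placements that put person i in their forbidden locker. Any j of these fix j positions, leaving (7−j)! ways to fill the rest, and there are C(5,j) ways to pick which j.
By inclusion–exclusion, the number of valid placements is Σ_{j=0}^{5} (−1)^j C(5,j)·(7−j)!.
Computing: 5040 − 3600 + 1200 − 240 + 30 − 2 = 2428.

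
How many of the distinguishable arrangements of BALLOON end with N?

180

Fix N in the last position and arrange the remaining 6 letters.
Those 6 letters have L appearing twice and O appearing twice, giving (6)!/(2!·2!) = 180.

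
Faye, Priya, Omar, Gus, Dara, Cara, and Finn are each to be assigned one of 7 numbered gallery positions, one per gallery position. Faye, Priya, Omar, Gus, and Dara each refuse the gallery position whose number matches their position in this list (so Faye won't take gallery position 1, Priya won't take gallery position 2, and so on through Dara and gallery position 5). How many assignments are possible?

2428

Let Aᵢ (for 1 ≤ i ≤ 5) be the placements that put person i in their forbidden gallery position. Any j of these fix j positions, leaving (7−j)! ways to fill the rest, and there are C(5,j) ways to pick which j.
By inclusion–exclusion, the number of valid placements is Σ_{j=0}^{5} (−1)^j C(5,j)·(7−j)!.
Computing: 5040 − 3600 + 1200 − 240 + 30 − 2 = 2428.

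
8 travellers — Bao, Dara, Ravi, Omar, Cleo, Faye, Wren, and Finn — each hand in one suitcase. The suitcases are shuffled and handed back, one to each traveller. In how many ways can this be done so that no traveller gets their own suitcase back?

Count assignments avoiding every fixed point. For any j of the 8 travellers fixed to their own suitcase, the other 8−j can be arranged in (8−j)! ways.
By inclusion–exclusion this is Σ_{j=0}^{8} (−1)^j C(8,j)·(8−j)!.
Computing: 40320 − 40320 + 20160 − 6720 + 1680 − 336 + 56 − 8 + 1 = 14833.

14833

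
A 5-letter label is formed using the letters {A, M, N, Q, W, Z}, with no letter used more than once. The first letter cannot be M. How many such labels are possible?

The first letter has 6−1 = 5 choices (anything except M).
The remaining 4 letters are filled from the other 5 symbols without repetition: 5 × 4 × 3 × 2 = 120.
Total: 5 × 120 = 600.

600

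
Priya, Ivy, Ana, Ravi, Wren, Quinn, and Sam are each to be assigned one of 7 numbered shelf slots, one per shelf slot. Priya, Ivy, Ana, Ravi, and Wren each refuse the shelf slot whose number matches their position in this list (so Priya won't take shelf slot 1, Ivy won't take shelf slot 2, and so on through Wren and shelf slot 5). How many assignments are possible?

Let Aᵢ (for 1 ≤ i ≤ 5) be the placements that put person i in their forbidden shelf slot. Any j of these fix j positions, leaving (7−j)! ways to fill the rest, and there are C(5,j) ways to pick which j.
By inclusion–exclusion, the number of valid placements is Σ_{j=0}^{5} (−1)^j C(5,j)·(7−j)!.
Computing: 5040 − 3600 + 1200 − 240 + 30 − 2 = 2428.

2428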